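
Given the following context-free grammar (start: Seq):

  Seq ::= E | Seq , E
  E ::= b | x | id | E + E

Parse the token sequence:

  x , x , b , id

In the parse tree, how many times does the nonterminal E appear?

[Seq [Seq [Seq [Seq [E x]] , [E x]] , [E b]] , [E id]]

4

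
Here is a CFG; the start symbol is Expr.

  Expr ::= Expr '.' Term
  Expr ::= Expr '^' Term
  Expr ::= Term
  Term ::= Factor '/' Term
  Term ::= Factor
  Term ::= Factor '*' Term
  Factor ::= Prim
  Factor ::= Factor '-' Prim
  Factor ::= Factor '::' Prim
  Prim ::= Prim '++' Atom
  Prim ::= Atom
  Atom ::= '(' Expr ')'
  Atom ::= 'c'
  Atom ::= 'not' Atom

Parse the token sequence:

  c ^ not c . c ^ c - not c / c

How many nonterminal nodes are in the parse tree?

[Expr [Expr [Expr [Expr [Term [Factor [Prim [Atom c]]]]] ^ [Term [Factor [Prim [Atom not [Atom c]]]]]] . [Term [Factor [Prim [Atom c]]]]] ^ [Term [Factor [Factor [Prim [Atom c]]] - [Prim [Atom not [Atom c]]]] / [Term [Factor [Prim [Atom c]]]]]]

29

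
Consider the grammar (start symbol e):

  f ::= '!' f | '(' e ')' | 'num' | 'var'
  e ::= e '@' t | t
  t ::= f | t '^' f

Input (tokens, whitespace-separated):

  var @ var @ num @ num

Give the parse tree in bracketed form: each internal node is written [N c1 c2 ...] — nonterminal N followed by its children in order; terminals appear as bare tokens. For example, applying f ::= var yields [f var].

e
e @ t
e @ t @ t
e @ t @ t @ t
t @ t @ t @ t
f @ t @ t @ t
var @ t @ t @ t
var @ f @ t @ t
var @ var @ t @ t
var @ var @ f @ t
var @ var @ num @ t
var @ var @ num @ f
var @ var @ num @ num

[e [e [e [e [t [f var]]] @ [t [f var]]] @ [t [f num]]] @ [t [f num]]]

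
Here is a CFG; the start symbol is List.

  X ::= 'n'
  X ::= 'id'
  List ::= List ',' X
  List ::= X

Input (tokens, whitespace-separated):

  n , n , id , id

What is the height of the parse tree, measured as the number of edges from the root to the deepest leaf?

5

[List [List [List [List [X n]] , [X n]] , [X id]] , [X id]]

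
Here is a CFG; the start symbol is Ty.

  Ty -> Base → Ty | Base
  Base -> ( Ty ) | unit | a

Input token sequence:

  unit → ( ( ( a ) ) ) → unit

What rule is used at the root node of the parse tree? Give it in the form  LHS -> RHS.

[Ty [Base unit] → [Ty [Base ( [Ty [Base ( [Ty [Base ( [Ty [Base a]] )]] )]] )] → [Ty [Base unit]]]]

Ty -> Base → Ty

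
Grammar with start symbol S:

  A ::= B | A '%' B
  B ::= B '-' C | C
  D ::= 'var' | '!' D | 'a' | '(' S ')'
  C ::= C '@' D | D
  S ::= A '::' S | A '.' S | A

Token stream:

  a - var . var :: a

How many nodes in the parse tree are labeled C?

4

[S [A [B [B [C [D a]]] - [C [D var]]]] . [S [A [B [C [D var]]]] :: [S [A [B [C [D a]]]]]]]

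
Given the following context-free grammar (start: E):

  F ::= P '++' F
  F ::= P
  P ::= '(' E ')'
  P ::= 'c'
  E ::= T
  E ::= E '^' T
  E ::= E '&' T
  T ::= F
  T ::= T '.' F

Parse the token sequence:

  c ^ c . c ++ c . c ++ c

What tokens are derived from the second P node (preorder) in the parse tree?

c

[E [E [T [F [P c]]]] ^ [T [T [T [F [P c]]] . [F [P c] ++ [F [P c]]]] . [F [P c] ++ [F [P c]]]]]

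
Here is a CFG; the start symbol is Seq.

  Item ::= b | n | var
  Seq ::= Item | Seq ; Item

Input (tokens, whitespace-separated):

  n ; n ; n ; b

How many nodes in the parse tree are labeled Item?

4

[Seq [Seq [Seq [Seq [Item n]] ; [Item n]] ; [Item n]] ; [Item b]]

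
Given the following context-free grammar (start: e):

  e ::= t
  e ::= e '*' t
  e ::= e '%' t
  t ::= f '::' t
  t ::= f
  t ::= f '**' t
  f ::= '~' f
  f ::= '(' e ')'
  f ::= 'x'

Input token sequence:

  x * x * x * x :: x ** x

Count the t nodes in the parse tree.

6

[e [e [e [e [t [f x]]] * [t [f x]]] * [t [f x]]] * [t [f x] :: [t [f x] ** [t [f x]]]]]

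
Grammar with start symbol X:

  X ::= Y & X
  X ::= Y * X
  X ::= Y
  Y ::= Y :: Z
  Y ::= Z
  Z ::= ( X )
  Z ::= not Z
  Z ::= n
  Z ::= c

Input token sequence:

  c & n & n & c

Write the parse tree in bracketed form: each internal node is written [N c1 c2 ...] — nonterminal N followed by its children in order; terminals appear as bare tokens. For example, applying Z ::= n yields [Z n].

[X [Y [Z c]] & [X [Y [Z n]] & [X [Y [Z n]] & [X [Y [Z c]]]]]]

X
Y & X
Z & X
c & X
c & Y & X
c & Z & X
c & n & X
c & n & Y & X
c & n & Z & X
c & n & n & X
c & n & n & Y
c & n & n & Z
c & n & n & c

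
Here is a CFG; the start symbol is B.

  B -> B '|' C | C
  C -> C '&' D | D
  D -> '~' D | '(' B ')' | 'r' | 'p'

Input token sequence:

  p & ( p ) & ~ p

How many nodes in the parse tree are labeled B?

[B [C [C [C [D p]] & [D ( [B [C [D p]]] )]] & [D ~ [D p]]]]

2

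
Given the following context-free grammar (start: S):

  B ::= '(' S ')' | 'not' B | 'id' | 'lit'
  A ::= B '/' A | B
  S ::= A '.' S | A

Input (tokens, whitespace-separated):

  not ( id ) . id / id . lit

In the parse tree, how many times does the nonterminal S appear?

4

[S [A [B not [B ( [S [A [B id]]] )]]] . [S [A [B id] / [A [B id]]] . [S [A [B lit]]]]]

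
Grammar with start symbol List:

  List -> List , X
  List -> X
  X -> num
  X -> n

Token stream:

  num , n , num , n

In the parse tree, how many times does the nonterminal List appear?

[List [List [List [List [X num]] , [X n]] , [X num]] , [X n]]

4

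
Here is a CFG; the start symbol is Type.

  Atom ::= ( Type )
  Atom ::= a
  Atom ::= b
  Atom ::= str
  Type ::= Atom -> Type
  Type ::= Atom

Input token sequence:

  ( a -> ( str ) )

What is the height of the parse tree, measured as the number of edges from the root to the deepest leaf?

7

[Type [Atom ( [Type [Atom a] -> [Type [Atom ( [Type [Atom str]] )]]] )]]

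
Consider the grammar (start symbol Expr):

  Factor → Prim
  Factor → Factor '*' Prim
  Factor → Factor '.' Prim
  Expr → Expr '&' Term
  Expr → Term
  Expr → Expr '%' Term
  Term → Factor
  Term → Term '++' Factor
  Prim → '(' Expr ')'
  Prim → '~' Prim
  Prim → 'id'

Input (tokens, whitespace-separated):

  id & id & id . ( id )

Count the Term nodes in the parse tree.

4

[Expr [Expr [Expr [Term [Factor [Prim id]]]] & [Term [Factor [Prim id]]]] & [Term [Factor [Factor [Prim id]] . [Prim ( [Expr [Term [Factor [Prim id]]]] )]]]]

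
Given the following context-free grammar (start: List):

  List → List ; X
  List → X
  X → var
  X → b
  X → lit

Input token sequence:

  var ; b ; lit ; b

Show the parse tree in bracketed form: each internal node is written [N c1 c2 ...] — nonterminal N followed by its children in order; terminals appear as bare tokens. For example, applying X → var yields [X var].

[List [List [List [List [X var]] ; [X b]] ; [X lit]] ; [X b]]

List
List ; X
List ; X ; X
List ; X ; X ; X
X ; X ; X ; X
var ; X ; X ; X
var ; b ; X ; X
var ; b ; lit ; X
var ; b ; lit ; b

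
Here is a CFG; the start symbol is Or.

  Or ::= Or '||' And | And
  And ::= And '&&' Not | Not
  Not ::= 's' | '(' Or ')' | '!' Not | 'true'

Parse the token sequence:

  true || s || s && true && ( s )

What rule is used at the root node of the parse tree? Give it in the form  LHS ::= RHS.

[Or [Or [Or [And [Not true]]] || [And [Not s]]] || [And [And [And [Not s]] && [Not true]] && [Not ( [Or [And [Not s]]] )]]]

Or ::= Or '||' And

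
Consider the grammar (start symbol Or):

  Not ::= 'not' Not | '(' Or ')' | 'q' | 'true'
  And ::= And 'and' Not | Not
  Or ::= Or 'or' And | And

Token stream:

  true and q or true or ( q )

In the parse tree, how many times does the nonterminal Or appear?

4

[Or [Or [Or [And [And [Not true]] and [Not q]]] or [And [Not true]]] or [And [Not ( [Or [And [Not q]]] )]]]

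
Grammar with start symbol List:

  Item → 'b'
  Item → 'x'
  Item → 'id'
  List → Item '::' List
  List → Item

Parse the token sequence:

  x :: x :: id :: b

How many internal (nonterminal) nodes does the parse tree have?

8

[List [Item x] :: [List [Item x] :: [List [Item id] :: [List [Item b]]]]]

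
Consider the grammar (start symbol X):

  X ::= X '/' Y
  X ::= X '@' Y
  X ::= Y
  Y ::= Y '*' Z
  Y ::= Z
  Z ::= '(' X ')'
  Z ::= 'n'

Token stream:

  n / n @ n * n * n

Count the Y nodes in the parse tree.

5

[X [X [X [Y [Z n]]] / [Y [Z n]]] @ [Y [Y [Y [Z n]] * [Z n]] * [Z n]]]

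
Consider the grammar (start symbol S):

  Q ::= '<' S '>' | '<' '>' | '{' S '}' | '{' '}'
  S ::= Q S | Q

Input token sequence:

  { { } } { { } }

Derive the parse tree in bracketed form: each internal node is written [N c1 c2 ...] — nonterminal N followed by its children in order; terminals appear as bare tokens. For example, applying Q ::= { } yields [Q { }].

S
Q S
{ S } S
{ Q } S
{ { } } S
{ { } } Q
{ { } } { S }
{ { } } { Q }
{ { } } { { } }

[S [Q { [S [Q { }]] }] [S [Q { [S [Q { }]] }]]]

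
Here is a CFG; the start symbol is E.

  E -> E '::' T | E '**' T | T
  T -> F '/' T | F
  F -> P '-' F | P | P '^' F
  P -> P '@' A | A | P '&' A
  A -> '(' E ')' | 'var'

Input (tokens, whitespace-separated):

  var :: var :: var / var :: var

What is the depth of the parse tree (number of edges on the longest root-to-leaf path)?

8

[E [E [E [E [T [F [P [A var]]]]] :: [T [F [P [A var]]]]] :: [T [F [P [A var]]] / [T [F [P [A var]]]]]] :: [T [F [P [A var]]]]]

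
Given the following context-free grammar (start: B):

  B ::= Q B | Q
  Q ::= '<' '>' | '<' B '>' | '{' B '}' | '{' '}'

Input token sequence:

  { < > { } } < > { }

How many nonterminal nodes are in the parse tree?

[B [Q { [B [Q < >] [B [Q { }]]] }] [B [Q < >] [B [Q { }]]]]

10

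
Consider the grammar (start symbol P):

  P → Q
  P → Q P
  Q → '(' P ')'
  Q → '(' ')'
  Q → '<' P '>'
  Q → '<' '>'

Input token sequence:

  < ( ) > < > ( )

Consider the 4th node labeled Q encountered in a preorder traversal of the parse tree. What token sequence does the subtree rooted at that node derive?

( )

[P [Q < [P [Q ( )]] >] [P [Q < >] [P [Q ( )]]]]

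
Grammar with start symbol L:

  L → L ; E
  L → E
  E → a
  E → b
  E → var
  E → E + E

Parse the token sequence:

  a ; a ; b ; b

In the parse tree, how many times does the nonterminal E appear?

4

[L [L [L [L [E a]] ; [E a]] ; [E b]] ; [E b]]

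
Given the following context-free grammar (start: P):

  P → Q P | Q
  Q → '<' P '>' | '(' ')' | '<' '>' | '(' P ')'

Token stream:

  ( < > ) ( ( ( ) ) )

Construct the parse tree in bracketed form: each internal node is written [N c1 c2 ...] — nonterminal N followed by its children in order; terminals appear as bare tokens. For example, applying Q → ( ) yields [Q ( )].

[P [Q ( [P [Q < >]] )] [P [Q ( [P [Q ( [P [Q ( )]] )]] )]]]

P
Q P
( P ) P
( Q ) P
( < > ) P
( < > ) Q
( < > ) ( P )
( < > ) ( Q )
( < > ) ( ( P ) )
( < > ) ( ( Q ) )
( < > ) ( ( ( ) ) )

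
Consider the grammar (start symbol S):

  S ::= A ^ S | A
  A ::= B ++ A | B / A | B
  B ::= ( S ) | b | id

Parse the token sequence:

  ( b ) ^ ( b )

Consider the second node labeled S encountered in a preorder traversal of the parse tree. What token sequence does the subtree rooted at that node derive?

b

[S [A [B ( [S [A [B b]]] )]] ^ [S [A [B ( [S [A [B b]]] )]]]]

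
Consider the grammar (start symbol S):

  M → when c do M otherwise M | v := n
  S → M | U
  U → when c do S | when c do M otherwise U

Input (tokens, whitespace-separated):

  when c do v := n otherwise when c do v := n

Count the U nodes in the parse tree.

[S [U when c do [M v := n] otherwise [U when c do [S [M v := n]]]]]

2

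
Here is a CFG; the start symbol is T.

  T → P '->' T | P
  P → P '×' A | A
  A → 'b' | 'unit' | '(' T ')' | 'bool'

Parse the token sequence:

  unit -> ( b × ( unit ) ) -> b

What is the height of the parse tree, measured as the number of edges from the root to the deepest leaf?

[T [P [A unit]] -> [T [P [A ( [T [P [P [A b]] × [A ( [T [P [A unit]]] )]]] )]] -> [T [P [A b]]]]]

10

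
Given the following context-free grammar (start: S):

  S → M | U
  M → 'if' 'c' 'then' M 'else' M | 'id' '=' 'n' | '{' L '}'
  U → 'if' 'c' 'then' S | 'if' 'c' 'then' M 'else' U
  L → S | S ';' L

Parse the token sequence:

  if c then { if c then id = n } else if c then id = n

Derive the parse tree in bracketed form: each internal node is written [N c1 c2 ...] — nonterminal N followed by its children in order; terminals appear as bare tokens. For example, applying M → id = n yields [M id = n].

S
U
if c then M else U
if c then { L } else U
if c then { S } else U
if c then { U } else U
if c then { if c then S } else U
if c then { if c then M } else U
if c then { if c then id = n } else U
if c then { if c then id = n } else if c then S
if c then { if c then id = n } else if c then M
if c then { if c then id = n } else if c then id = n

[S [U if c then [M { [L [S [U if c then [S [M id = n]]]]] }] else [U if c then [S [M id = n]]]]]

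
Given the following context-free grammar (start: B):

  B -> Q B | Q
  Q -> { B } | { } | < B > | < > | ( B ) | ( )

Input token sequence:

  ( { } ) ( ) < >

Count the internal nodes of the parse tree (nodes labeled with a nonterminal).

[B [Q ( [B [Q { }]] )] [B [Q ( )] [B [Q < >]]]]

8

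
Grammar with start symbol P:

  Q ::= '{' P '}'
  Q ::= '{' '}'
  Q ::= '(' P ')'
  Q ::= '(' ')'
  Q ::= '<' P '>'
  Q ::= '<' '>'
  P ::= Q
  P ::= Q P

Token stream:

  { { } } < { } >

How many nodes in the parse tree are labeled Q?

4

[P [Q { [P [Q { }]] }] [P [Q < [P [Q { }]] >]]]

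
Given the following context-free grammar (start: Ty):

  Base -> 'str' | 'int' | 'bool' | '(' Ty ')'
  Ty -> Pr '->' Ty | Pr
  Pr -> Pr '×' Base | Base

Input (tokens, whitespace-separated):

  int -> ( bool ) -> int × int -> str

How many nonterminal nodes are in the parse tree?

[Ty [Pr [Base int]] -> [Ty [Pr [Base ( [Ty [Pr [Base bool]]] )]] -> [Ty [Pr [Pr [Base int]] × [Base int]] -> [Ty [Pr [Base str]]]]]]

17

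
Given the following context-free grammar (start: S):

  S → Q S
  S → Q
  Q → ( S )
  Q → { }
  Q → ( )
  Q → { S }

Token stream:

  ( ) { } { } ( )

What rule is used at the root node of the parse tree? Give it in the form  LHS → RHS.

S → Q S

[S [Q ( )] [S [Q { }] [S [Q { }] [S [Q ( )]]]]]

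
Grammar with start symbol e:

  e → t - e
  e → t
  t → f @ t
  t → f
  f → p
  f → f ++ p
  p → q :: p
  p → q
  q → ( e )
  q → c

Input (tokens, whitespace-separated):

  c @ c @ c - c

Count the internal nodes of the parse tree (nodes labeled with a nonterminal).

18

[e [t [f [p [q c]]] @ [t [f [p [q c]]] @ [t [f [p [q c]]]]]] - [e [t [f [p [q c]]]]]]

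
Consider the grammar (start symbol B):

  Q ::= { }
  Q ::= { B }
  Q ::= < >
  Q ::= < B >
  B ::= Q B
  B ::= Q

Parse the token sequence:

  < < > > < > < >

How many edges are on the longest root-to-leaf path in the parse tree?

4

[B [Q < [B [Q < >]] >] [B [Q < >] [B [Q < >]]]]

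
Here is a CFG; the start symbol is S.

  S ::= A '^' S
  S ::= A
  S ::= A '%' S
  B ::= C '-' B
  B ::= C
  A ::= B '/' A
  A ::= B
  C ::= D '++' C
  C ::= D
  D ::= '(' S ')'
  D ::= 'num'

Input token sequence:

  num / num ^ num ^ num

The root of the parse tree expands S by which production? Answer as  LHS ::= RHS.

[S [A [B [C [D num]]] / [A [B [C [D num]]]]] ^ [S [A [B [C [D num]]]] ^ [S [A [B [C [D num]]]]]]]

S ::= A '^' S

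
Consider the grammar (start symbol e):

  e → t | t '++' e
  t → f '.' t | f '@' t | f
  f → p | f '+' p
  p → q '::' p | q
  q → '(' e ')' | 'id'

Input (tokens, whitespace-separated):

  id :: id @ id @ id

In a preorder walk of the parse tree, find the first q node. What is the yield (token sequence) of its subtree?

id

[e [t [f [p [q id] :: [p [q id]]]] @ [t [f [p [q id]]] @ [t [f [p [q id]]]]]]]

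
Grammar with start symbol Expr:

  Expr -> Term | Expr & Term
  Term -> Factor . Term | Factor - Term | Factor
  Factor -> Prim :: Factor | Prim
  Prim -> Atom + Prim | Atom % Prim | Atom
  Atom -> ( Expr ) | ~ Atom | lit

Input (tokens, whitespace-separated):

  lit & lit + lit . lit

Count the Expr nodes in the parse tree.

2

[Expr [Expr [Term [Factor [Prim [Atom lit]]]]] & [Term [Factor [Prim [Atom lit] + [Prim [Atom lit]]]] . [Term [Factor [Prim [Atom lit]]]]]]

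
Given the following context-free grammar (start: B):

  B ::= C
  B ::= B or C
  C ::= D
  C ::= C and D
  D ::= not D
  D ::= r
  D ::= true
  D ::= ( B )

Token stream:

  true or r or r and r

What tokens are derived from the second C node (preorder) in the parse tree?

[B [B [B [C [D true]]] or [C [D r]]] or [C [C [D r]] and [D r]]]

r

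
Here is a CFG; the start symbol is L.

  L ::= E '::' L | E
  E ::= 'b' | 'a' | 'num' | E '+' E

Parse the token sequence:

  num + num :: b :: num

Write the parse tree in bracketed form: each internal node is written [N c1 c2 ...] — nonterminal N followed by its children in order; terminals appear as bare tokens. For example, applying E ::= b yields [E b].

L
E :: L
E + E :: L
num + E :: L
num + num :: L
num + num :: E :: L
num + num :: b :: L
num + num :: b :: E
num + num :: b :: num

[L [E [E num] + [E num]] :: [L [E b] :: [L [E num]]]]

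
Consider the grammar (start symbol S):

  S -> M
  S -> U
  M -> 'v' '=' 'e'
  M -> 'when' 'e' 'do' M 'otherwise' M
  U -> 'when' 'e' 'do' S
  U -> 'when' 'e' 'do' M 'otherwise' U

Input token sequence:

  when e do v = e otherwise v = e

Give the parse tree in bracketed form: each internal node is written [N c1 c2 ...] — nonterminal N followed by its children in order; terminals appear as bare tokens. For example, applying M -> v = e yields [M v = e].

S
M
when e do M otherwise M
when e do v = e otherwise M
when e do v = e otherwise v = e

[S [M when e do [M v = e] otherwise [M v = e]]]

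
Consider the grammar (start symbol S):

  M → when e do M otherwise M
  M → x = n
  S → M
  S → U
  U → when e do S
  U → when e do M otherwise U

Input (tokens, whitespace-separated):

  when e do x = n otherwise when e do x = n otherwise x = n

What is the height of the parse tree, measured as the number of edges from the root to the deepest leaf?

4

[S [M when e do [M x = n] otherwise [M when e do [M x = n] otherwise [M x = n]]]]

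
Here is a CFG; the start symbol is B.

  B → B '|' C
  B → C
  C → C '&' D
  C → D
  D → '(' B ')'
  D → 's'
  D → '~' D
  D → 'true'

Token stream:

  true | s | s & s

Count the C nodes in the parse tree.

4

[B [B [B [C [D true]]] | [C [D s]]] | [C [C [D s]] & [D s]]]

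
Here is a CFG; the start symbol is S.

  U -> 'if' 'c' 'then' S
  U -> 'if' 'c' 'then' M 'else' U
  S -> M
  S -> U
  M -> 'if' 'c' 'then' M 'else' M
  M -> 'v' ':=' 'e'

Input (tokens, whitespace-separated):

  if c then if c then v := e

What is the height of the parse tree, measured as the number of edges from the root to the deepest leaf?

6

[S [U if c then [S [U if c then [S [M v := e]]]]]]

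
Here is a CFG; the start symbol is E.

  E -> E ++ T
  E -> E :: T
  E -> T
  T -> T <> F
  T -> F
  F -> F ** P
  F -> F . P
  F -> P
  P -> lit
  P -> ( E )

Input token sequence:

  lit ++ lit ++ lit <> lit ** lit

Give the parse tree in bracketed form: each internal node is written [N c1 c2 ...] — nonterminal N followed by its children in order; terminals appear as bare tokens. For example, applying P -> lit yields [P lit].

[E [E [E [T [F [P lit]]]] ++ [T [F [P lit]]]] ++ [T [T [F [P lit]]] <> [F [F [P lit]] ** [P lit]]]]

E
E ++ T
E ++ T ++ T
T ++ T ++ T
F ++ T ++ T
P ++ T ++ T
lit ++ T ++ T
lit ++ F ++ T
lit ++ P ++ T
lit ++ lit ++ T
lit ++ lit ++ T <> F
lit ++ lit ++ F <> F
lit ++ lit ++ P <> F
lit ++ lit ++ lit <> F
lit ++ lit ++ lit <> F ** P
lit ++ lit ++ lit <> P ** P
lit ++ lit ++ lit <> lit ** P
lit ++ lit ++ lit <> lit ** lit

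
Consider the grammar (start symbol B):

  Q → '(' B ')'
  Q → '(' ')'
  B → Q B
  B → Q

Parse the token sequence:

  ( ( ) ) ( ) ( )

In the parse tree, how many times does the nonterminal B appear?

4

[B [Q ( [B [Q ( )]] )] [B [Q ( )] [B [Q ( )]]]]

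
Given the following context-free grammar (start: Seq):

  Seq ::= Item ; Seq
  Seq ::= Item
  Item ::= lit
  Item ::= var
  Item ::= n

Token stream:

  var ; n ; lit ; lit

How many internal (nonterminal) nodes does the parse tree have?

[Seq [Item var] ; [Seq [Item n] ; [Seq [Item lit] ; [Seq [Item lit]]]]]

8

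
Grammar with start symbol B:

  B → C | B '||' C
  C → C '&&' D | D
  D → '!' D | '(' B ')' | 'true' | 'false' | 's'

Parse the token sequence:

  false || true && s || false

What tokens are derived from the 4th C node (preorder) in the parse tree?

[B [B [B [C [D false]]] || [C [C [D true]] && [D s]]] || [C [D false]]]

false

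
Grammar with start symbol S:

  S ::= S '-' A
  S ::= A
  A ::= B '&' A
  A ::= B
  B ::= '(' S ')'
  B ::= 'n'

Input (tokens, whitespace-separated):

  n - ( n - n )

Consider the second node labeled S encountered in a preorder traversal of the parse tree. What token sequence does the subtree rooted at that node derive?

n

[S [S [A [B n]]] - [A [B ( [S [S [A [B n]]] - [A [B n]]] )]]]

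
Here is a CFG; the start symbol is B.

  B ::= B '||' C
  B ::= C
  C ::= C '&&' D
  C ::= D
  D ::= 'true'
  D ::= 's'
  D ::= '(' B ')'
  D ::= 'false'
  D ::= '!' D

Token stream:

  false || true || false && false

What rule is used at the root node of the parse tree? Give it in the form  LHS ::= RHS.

B ::= B '||' C

[B [B [B [C [D false]]] || [C [D true]]] || [C [C [D false]] && [D false]]]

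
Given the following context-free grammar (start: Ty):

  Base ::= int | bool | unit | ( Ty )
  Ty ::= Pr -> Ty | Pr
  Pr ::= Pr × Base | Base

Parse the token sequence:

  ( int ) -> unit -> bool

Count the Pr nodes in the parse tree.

[Ty [Pr [Base ( [Ty [Pr [Base int]]] )]] -> [Ty [Pr [Base unit]] -> [Ty [Pr [Base bool]]]]]

4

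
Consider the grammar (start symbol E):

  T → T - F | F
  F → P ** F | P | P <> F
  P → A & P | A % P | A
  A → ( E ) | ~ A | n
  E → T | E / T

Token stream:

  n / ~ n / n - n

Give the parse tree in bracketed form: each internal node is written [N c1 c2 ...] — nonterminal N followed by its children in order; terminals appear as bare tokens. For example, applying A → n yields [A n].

[E [E [E [T [F [P [A n]]]]] / [T [F [P [A ~ [A n]]]]]] / [T [T [F [P [A n]]]] - [F [P [A n]]]]]

E
E / T
E / T / T
T / T / T
F / T / T
P / T / T
A / T / T
n / T / T
n / F / T
n / P / T
n / A / T
n / ~ A / T
n / ~ n / T
n / ~ n / T - F
n / ~ n / F - F
n / ~ n / P - F
n / ~ n / A - F
n / ~ n / n - F
n / ~ n / n - P
n / ~ n / n - A
n / ~ n / n - n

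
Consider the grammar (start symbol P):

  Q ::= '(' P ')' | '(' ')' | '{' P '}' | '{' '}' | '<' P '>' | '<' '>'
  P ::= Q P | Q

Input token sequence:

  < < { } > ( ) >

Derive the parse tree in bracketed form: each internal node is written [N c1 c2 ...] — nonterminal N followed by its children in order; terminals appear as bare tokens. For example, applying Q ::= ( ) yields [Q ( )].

P
Q
< P >
< Q P >
< < P > P >
< < Q > P >
< < { } > P >
< < { } > Q >
< < { } > ( ) >

[P [Q < [P [Q < [P [Q { }]] >] [P [Q ( )]]] >]]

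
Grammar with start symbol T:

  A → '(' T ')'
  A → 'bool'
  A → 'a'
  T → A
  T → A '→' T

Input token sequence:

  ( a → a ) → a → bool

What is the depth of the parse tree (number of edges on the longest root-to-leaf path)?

[T [A ( [T [A a] → [T [A a]]] )] → [T [A a] → [T [A bool]]]]

5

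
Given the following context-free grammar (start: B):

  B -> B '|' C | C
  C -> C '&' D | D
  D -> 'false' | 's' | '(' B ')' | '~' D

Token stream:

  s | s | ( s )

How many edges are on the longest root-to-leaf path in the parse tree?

[B [B [B [C [D s]]] | [C [D s]]] | [C [D ( [B [C [D s]]] )]]]

6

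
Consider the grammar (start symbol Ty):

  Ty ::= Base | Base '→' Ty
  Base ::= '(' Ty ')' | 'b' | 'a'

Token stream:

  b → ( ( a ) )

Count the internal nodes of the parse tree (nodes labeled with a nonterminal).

[Ty [Base b] → [Ty [Base ( [Ty [Base ( [Ty [Base a]] )]] )]]]

8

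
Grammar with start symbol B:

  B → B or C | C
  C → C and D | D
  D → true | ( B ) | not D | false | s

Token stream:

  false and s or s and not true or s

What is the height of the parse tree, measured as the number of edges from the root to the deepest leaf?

6

[B [B [B [C [C [D false]] and [D s]]] or [C [C [D s]] and [D not [D true]]]] or [C [D s]]]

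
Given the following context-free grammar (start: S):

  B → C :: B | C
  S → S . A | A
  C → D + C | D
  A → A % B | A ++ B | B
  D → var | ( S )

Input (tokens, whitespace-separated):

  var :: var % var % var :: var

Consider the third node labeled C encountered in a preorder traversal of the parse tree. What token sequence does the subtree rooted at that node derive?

[S [A [A [A [B [C [D var]] :: [B [C [D var]]]]] % [B [C [D var]]]] % [B [C [D var]] :: [B [C [D var]]]]]]

var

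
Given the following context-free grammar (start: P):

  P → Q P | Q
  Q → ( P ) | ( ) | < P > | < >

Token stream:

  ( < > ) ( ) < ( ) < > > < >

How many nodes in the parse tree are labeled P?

[P [Q ( [P [Q < >]] )] [P [Q ( )] [P [Q < [P [Q ( )] [P [Q < >]]] >] [P [Q < >]]]]]

7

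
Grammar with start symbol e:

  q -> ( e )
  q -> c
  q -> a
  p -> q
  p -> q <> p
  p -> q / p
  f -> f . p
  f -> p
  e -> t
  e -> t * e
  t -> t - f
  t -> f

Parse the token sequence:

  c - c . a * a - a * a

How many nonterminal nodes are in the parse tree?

26

[e [t [t [f [p [q c]]]] - [f [f [p [q c]]] . [p [q a]]]] * [e [t [t [f [p [q a]]]] - [f [p [q a]]]] * [e [t [f [p [q a]]]]]]]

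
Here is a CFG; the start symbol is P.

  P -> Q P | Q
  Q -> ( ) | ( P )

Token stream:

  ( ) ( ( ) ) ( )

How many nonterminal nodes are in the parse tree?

[P [Q ( )] [P [Q ( [P [Q ( )]] )] [P [Q ( )]]]]

8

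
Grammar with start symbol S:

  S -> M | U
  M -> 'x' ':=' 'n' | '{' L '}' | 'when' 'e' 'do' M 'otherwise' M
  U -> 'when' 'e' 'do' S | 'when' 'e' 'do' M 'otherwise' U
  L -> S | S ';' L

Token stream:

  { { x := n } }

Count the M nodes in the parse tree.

[S [M { [L [S [M { [L [S [M x := n]]] }]]] }]]

3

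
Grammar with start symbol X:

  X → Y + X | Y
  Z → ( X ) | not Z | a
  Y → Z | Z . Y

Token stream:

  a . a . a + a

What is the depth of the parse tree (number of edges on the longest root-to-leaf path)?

5

[X [Y [Z a] . [Y [Z a] . [Y [Z a]]]] + [X [Y [Z a]]]]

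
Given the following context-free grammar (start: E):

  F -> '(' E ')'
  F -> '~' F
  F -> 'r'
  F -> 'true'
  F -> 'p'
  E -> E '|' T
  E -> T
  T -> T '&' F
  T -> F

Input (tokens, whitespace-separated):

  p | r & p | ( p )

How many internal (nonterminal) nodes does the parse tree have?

14

[E [E [E [T [F p]]] | [T [T [F r]] & [F p]]] | [T [F ( [E [T [F p]]] )]]]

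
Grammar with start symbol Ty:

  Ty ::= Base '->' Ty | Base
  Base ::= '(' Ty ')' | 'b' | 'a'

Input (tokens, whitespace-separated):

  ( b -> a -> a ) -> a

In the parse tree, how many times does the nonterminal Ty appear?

[Ty [Base ( [Ty [Base b] -> [Ty [Base a] -> [Ty [Base a]]]] )] -> [Ty [Base a]]]

5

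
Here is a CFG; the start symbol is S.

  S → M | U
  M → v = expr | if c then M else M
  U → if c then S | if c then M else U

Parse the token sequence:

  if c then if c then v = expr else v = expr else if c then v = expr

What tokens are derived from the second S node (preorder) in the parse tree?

[S [U if c then [M if c then [M v = expr] else [M v = expr]] else [U if c then [S [M v = expr]]]]]

v = expr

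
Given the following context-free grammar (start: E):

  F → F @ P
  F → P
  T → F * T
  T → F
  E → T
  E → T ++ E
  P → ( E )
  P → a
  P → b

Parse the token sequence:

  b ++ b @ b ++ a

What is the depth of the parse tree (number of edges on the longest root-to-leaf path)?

[E [T [F [P b]]] ++ [E [T [F [F [P b]] @ [P b]]] ++ [E [T [F [P a]]]]]]

6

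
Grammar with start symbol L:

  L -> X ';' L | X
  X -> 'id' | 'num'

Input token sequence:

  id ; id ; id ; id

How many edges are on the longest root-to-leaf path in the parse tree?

5

[L [X id] ; [L [X id] ; [L [X id] ; [L [X id]]]]]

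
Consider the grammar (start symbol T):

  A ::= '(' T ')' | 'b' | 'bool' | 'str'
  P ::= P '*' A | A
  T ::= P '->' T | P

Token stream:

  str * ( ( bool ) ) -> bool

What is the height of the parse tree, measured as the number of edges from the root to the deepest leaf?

[T [P [P [A str]] * [A ( [T [P [A ( [T [P [A bool]]] )]]] )]] -> [T [P [A bool]]]]

9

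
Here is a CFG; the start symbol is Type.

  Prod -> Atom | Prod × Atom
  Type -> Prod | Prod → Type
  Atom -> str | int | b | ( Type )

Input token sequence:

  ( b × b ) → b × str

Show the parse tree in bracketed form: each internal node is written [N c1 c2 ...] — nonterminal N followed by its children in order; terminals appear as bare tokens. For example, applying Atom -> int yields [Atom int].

[Type [Prod [Atom ( [Type [Prod [Prod [Atom b]] × [Atom b]]] )]] → [Type [Prod [Prod [Atom b]] × [Atom str]]]]

Type
Prod → Type
Atom → Type
( Type ) → Type
( Prod ) → Type
( Prod × Atom ) → Type
( Atom × Atom ) → Type
( b × Atom ) → Type
( b × b ) → Type
( b × b ) → Prod
( b × b ) → Prod × Atom
( b × b ) → Atom × Atom
( b × b ) → b × Atom
( b × b ) → b × str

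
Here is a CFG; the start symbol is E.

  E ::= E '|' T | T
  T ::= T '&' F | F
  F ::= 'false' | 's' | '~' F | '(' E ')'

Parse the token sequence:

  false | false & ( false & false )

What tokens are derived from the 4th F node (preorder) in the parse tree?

false

[E [E [T [F false]]] | [T [T [F false]] & [F ( [E [T [T [F false]] & [F false]]] )]]]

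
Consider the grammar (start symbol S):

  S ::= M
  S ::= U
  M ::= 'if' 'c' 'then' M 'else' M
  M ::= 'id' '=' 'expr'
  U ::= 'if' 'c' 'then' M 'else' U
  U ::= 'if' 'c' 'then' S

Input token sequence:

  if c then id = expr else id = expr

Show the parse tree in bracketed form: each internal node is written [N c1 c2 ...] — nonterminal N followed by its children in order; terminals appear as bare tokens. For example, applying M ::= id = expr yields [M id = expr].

S
M
if c then M else M
if c then id = expr else M
if c then id = expr else id = expr

[S [M if c then [M id = expr] else [M id = expr]]]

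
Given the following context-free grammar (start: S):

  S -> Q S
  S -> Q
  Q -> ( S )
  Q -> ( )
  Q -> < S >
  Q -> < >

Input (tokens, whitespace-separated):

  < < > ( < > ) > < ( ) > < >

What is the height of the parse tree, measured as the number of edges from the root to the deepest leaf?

7

[S [Q < [S [Q < >] [S [Q ( [S [Q < >]] )]]] >] [S [Q < [S [Q ( )]] >] [S [Q < >]]]]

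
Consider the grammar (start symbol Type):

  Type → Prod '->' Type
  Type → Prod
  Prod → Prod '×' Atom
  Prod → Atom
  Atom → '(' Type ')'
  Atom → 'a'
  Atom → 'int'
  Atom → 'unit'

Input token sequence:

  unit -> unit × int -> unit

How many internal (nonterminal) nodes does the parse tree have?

[Type [Prod [Atom unit]] -> [Type [Prod [Prod [Atom unit]] × [Atom int]] -> [Type [Prod [Atom unit]]]]]

11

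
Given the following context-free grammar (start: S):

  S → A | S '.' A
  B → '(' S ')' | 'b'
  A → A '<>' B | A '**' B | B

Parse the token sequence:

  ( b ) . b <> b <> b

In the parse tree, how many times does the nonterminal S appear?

3

[S [S [A [B ( [S [A [B b]]] )]]] . [A [A [A [B b]] <> [B b]] <> [B b]]]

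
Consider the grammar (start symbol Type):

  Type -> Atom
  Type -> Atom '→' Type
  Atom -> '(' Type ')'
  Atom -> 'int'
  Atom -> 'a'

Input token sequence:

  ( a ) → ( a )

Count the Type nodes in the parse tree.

4

[Type [Atom ( [Type [Atom a]] )] → [Type [Atom ( [Type [Atom a]] )]]]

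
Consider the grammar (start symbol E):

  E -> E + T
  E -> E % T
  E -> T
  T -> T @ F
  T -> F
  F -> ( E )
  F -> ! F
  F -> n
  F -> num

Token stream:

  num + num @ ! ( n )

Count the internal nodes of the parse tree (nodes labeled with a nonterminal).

[E [E [T [F num]]] + [T [T [F num]] @ [F ! [F ( [E [T [F n]]] )]]]]

12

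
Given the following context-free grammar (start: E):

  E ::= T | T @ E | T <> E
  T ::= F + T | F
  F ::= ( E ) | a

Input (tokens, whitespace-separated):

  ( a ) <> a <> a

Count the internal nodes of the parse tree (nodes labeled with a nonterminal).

[E [T [F ( [E [T [F a]]] )]] <> [E [T [F a]] <> [E [T [F a]]]]]

12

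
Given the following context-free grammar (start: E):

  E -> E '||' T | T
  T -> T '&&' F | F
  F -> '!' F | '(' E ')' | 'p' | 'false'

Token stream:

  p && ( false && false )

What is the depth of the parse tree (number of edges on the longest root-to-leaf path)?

[E [T [T [F p]] && [F ( [E [T [T [F false]] && [F false]]] )]]]

7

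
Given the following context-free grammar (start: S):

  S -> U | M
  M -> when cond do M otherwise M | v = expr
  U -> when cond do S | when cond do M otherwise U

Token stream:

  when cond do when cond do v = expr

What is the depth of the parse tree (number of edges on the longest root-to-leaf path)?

6

[S [U when cond do [S [U when cond do [S [M v = expr]]]]]]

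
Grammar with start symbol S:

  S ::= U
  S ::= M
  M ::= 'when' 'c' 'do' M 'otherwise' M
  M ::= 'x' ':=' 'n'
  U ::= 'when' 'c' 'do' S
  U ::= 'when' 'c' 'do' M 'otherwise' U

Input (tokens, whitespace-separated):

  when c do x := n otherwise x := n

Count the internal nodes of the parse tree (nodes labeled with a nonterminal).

4

[S [M when c do [M x := n] otherwise [M x := n]]]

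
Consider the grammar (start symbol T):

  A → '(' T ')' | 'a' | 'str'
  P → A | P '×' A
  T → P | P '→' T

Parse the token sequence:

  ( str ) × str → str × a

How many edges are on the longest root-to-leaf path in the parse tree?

[T [P [P [A ( [T [P [A str]]] )]] × [A str]] → [T [P [P [A str]] × [A a]]]]

7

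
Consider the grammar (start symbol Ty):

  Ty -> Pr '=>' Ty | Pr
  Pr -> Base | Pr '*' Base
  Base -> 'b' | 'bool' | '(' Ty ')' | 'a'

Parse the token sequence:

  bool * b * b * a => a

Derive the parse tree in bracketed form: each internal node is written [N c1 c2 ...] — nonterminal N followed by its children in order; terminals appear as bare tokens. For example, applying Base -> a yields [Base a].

[Ty [Pr [Pr [Pr [Pr [Base bool]] * [Base b]] * [Base b]] * [Base a]] => [Ty [Pr [Base a]]]]

Ty
Pr => Ty
Pr * Base => Ty
Pr * Base * Base => Ty
Pr * Base * Base * Base => Ty
Base * Base * Base * Base => Ty
bool * Base * Base * Base => Ty
bool * b * Base * Base => Ty
bool * b * b * Base => Ty
bool * b * b * a => Ty
bool * b * b * a => Pr
bool * b * b * a => Base
bool * b * b * a => a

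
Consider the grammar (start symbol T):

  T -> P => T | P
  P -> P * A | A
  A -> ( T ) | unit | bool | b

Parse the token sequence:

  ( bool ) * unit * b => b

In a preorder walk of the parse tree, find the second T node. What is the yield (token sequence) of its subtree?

bool

[T [P [P [P [A ( [T [P [A bool]]] )]] * [A unit]] * [A b]] => [T [P [A b]]]]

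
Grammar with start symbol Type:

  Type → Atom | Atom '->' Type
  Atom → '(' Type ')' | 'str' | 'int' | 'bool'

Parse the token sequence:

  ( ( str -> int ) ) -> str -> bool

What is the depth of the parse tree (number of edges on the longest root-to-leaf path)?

7

[Type [Atom ( [Type [Atom ( [Type [Atom str] -> [Type [Atom int]]] )]] )] -> [Type [Atom str] -> [Type [Atom bool]]]]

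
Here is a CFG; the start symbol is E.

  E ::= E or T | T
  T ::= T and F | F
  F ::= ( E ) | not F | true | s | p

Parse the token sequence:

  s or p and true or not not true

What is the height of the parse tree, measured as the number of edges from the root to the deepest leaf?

5

[E [E [E [T [F s]]] or [T [T [F p]] and [F true]]] or [T [F not [F not [F true]]]]]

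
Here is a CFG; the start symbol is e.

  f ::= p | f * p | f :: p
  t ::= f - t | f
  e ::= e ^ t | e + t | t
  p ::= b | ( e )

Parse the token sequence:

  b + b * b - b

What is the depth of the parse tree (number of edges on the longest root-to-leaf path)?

5

[e [e [t [f [p b]]]] + [t [f [f [p b]] * [p b]] - [t [f [p b]]]]]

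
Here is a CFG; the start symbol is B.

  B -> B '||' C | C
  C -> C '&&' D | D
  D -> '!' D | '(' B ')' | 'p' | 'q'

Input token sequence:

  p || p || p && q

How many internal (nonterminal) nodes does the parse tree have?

[B [B [B [C [D p]]] || [C [D p]]] || [C [C [D p]] && [D q]]]

11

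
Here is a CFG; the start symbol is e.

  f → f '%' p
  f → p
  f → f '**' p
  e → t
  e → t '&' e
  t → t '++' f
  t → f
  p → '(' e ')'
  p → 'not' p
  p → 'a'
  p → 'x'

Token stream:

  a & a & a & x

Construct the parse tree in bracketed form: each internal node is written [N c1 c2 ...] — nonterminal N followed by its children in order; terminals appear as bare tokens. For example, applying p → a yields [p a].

e
t & e
f & e
p & e
a & e
a & t & e
a & f & e
a & p & e
a & a & e
a & a & t & e
a & a & f & e
a & a & p & e
a & a & a & e
a & a & a & t
a & a & a & f
a & a & a & p
a & a & a & x

[e [t [f [p a]]] & [e [t [f [p a]]] & [e [t [f [p a]]] & [e [t [f [p x]]]]]]]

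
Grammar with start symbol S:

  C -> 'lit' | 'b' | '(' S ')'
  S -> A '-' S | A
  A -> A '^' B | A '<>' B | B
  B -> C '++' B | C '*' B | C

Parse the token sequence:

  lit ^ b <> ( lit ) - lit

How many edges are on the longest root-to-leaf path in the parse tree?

[S [A [A [A [B [C lit]]] ^ [B [C b]]] <> [B [C ( [S [A [B [C lit]]]] )]]] - [S [A [B [C lit]]]]]

8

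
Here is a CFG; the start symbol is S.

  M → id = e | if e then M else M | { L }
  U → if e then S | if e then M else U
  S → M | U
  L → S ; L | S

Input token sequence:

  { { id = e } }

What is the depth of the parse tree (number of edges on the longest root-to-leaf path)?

8

[S [M { [L [S [M { [L [S [M id = e]]] }]]] }]]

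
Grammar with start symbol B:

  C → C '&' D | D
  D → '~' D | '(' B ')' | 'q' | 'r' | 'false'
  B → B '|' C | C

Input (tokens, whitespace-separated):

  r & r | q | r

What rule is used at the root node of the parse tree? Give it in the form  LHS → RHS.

B → B '|' C

[B [B [B [C [C [D r]] & [D r]]] | [C [D q]]] | [C [D r]]]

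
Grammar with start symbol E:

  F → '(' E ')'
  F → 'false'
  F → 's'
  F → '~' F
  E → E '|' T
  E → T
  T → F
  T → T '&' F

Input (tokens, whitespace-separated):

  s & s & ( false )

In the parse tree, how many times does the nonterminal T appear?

[E [T [T [T [F s]] & [F s]] & [F ( [E [T [F false]]] )]]]

4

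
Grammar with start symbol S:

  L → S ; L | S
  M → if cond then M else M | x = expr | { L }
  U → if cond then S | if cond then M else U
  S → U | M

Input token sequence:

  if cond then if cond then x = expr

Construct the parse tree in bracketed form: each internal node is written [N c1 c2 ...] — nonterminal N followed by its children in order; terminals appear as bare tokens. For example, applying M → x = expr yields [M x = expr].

S
U
if cond then S
if cond then U
if cond then if cond then S
if cond then if cond then M
if cond then if cond then x = expr

[S [U if cond then [S [U if cond then [S [M x = expr]]]]]]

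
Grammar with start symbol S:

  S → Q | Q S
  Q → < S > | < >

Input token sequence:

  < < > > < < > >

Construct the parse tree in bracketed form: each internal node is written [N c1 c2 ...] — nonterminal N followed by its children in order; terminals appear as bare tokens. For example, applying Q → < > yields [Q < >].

[S [Q < [S [Q < >]] >] [S [Q < [S [Q < >]] >]]]

S
Q S
< S > S
< Q > S
< < > > S
< < > > Q
< < > > < S >
< < > > < Q >
< < > > < < > >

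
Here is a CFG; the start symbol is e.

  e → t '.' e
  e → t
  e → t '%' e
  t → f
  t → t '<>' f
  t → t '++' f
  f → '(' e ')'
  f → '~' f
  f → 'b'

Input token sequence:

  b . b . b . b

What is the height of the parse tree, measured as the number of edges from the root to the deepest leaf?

[e [t [f b]] . [e [t [f b]] . [e [t [f b]] . [e [t [f b]]]]]]

6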